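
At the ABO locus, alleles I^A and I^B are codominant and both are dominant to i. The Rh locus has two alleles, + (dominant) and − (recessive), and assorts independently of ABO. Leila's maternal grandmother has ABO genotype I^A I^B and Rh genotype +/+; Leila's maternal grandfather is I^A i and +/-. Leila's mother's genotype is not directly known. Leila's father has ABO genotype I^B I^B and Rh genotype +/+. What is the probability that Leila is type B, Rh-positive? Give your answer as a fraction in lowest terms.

1/2

Leila's mother's ABO genotype from I^A I^B × I^A i: 1/4 I^A I^A, 1/4 I^A I^B, 1/4 I^A i, 1/4 I^B i.
Crossing each possibility with the father I^B I^B and summing P(type B): 1/4·0 + 1/4·1/2 + 1/4·1/2 + 1/4·1 = 1/2.
Similarly for Rh via the mother's Rh distribution: P(Rh+) = 1.
Independent loci: 1/2 × 1 = 1/2.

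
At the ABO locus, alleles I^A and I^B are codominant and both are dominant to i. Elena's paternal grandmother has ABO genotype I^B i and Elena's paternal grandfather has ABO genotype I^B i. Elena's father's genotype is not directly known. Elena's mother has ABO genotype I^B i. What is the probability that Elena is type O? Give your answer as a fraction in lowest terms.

1/4

Elena's father's ABO genotype from I^B i × I^B i: 1/4 I^B I^B, 1/2 I^B i, 1/4 i i.
Crossing each possibility with the mother I^B i and summing P(type O): 1/4·0 + 1/2·1/4 + 1/4·1/2 = 1/4.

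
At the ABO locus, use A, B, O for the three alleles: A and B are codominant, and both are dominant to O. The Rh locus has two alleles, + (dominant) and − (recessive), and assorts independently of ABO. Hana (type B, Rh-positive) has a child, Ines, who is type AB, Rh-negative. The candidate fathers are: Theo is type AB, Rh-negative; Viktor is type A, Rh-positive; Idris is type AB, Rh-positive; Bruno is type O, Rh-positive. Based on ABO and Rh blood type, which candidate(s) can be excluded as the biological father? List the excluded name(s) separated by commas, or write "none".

A candidate is excluded only if no genotype consistent with his phenotype could produce a type AB, Rh-negative child with a type B, Rh-positive mother.
Bruno (type O, Rh+): no genotype consistent with that phenotype can produce a type-AB Rh- child with a type-B mother.

Bruno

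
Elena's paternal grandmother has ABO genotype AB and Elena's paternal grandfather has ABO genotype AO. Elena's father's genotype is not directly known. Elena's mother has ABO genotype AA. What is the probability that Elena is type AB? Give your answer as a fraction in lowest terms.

Elena's father's ABO genotype from AB × AO: 1/4 AA, 1/4 AB, 1/4 AO, 1/4 BO.
Crossing each possibility with the mother AA and summing P(type AB): 1/4·0 + 1/4·1/2 + 1/4·0 + 1/4·1/2 = 1/4.

1/4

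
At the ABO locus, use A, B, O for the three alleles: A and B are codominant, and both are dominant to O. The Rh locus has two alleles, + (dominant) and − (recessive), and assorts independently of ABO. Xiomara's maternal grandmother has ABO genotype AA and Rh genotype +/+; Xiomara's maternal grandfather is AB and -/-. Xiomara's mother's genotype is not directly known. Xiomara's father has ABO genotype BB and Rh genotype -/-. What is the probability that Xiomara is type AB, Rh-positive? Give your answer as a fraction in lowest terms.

3/8

Xiomara's mother's ABO genotype from AA × AB: 1/2 AA, 1/2 AB.
Crossing each possibility with the father BB and summing P(type AB): 1/2·1 + 1/2·1/2 = 3/4.
Similarly for Rh via the mother's Rh distribution: P(Rh+) = 1/2.
Independent loci: 3/4 × 1/2 = 3/8.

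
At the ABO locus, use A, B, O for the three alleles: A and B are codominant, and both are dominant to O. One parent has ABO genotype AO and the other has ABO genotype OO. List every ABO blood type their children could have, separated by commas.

O, A

Gametes from AO × OO give offspring ABO genotypes AO, OO, i.e. phenotypes O, A.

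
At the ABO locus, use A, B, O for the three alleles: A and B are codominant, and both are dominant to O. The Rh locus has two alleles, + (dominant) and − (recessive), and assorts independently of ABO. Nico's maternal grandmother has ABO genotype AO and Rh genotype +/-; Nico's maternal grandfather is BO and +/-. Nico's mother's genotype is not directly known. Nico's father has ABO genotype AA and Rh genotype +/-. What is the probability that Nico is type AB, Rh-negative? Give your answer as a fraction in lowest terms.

1/16

Nico's mother's ABO genotype from AO × BO: 1/4 AB, 1/4 AO, 1/4 BO, 1/4 OO.
Crossing each possibility with the father AA and summing P(type AB): 1/4·1/2 + 1/4·0 + 1/4·1/2 + 1/4·0 = 1/4.
Similarly for Rh via the mother's Rh distribution: P(Rh-) = 1/4.
Independent loci: 1/4 × 1/4 = 1/16.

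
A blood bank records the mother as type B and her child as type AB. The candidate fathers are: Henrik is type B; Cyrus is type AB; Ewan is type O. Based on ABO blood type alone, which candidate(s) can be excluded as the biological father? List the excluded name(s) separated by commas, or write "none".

A candidate is excluded only if no genotype consistent with his phenotype could produce a type AB child with a type B mother.
Henrik (type B): no genotype consistent with that phenotype can produce a type-AB child with a type-B mother.
Ewan (type O): no genotype consistent with that phenotype can produce a type-AB child with a type-B mother.

Henrik, Ewan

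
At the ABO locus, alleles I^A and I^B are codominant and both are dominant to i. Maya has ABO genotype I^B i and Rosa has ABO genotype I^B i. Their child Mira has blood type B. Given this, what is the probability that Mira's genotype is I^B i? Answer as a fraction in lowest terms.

2/3

Cross I^B i × I^B i → 1/4 I^B I^B, 1/2 I^B i, 1/4 i i.
Type-B genotypes among offspring: I^B I^B (1/4), I^B i (1/2); total 3/4.
P(I^B i | type B) = (1/2) / (3/4) = 2/3.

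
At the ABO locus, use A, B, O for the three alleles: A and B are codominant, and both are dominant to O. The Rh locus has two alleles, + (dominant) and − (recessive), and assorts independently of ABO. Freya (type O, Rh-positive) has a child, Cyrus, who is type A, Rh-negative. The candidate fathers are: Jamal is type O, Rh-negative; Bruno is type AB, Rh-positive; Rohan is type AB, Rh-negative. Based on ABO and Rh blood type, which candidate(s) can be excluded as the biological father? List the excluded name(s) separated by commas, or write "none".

Jamal

A candidate is excluded only if no genotype consistent with his phenotype could produce a type A, Rh-negative child with a type O, Rh-positive mother.
Jamal (type O, Rh-): no genotype consistent with that phenotype can produce a type-A Rh- child with a type-O mother.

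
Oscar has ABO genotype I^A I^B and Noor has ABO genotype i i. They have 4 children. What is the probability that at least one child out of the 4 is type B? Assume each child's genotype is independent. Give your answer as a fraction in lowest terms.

15/16

ABO cross I^A I^B × i i → 1/2 A, 1/2 B.
So P(type B) = 1/2 per child.
P(none) = (1/2)^4 = 1/16; P(at least one) = 1 − 1/16 = 15/16.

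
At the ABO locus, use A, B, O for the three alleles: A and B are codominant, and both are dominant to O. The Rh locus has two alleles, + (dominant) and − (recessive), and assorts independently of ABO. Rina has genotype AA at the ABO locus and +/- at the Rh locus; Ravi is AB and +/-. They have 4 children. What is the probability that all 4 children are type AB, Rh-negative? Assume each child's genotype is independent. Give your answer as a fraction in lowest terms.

ABO cross AA × AB → 1/2 A, 1/2 AB.
Rh cross +/- × +/- → 3/4 Rh+, 1/4 Rh-; so P(type AB, Rh-negative) = 1/2 × 1/4 = 1/8 per child.
All 4 independent: (1/8)^4 = 1/4096.

1/4096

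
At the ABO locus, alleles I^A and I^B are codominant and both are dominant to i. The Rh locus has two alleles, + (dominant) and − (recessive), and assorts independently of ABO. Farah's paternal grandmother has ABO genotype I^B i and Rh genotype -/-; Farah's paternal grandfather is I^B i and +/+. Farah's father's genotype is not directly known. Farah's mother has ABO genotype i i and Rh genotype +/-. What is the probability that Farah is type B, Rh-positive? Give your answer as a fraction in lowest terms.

Farah's father's ABO genotype from I^B i × I^B i: 1/4 I^B I^B, 1/2 I^B i, 1/4 i i.
Crossing each possibility with the mother i i and summing P(type B): 1/4·1 + 1/2·1/2 + 1/4·0 = 1/2.
Similarly for Rh via the father's Rh distribution: P(Rh+) = 3/4.
Independent loci: 1/2 × 3/4 = 3/8.

3/8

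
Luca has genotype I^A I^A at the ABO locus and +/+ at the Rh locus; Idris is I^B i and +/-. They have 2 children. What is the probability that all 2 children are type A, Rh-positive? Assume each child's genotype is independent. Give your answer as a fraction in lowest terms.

ABO cross I^A I^A × I^B i → 1/2 A, 1/2 AB.
Rh cross +/+ × +/- → 1 Rh+; so P(type A, Rh-positive) = 1/2 × 1 = 1/2 per child.
All 2 independent: (1/2)^2 = 1/4.

1/4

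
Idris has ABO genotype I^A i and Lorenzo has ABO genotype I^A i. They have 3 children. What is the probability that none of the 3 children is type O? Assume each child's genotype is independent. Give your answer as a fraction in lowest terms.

ABO cross I^A i × I^A i → 1/4 O, 3/4 A.
So P(type O) = 1/4 per child.
P(not type O) = 3/4 for one child; (3/4)^3 = 27/64.

27/64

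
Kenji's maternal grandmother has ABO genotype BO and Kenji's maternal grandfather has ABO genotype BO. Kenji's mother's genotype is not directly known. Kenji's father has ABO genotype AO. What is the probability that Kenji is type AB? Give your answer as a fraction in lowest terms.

1/4

Kenji's mother's ABO genotype from BO × BO: 1/4 BB, 1/2 BO, 1/4 OO.
Crossing each possibility with the father AO and summing P(type AB): 1/4·1/2 + 1/2·1/4 + 1/4·0 = 1/4.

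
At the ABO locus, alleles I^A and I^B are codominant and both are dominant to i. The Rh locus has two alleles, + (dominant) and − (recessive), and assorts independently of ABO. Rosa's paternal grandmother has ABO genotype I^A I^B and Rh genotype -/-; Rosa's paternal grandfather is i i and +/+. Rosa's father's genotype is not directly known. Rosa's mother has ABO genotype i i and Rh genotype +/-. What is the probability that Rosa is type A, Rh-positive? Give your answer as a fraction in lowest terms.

3/16

Rosa's father's ABO genotype from I^A I^B × i i: 1/2 I^A i, 1/2 I^B i.
Crossing each possibility with the mother i i and summing P(type A): 1/2·1/2 + 1/2·0 = 1/4.
Similarly for Rh via the father's Rh distribution: P(Rh+) = 3/4.
Independent loci: 1/4 × 3/4 = 3/16.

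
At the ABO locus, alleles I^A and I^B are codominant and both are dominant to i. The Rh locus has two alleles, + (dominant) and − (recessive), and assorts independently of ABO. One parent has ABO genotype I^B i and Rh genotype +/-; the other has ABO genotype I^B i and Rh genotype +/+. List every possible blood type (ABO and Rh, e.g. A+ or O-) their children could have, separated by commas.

Gametes from I^B i × I^B i give offspring ABO genotypes I^B I^B, I^B i, i i, i.e. phenotypes O, B.
Rh cross +/- × +/+ → phenotypes Rh+.
Combining independently: O+, B+.

O+, B+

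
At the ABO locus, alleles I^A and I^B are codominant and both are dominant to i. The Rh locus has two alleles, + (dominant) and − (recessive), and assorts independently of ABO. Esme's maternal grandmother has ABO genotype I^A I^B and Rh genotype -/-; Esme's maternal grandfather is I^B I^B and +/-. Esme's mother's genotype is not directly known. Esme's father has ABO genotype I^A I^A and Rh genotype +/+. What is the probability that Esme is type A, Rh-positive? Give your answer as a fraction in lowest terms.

Esme's mother's ABO genotype from I^A I^B × I^B I^B: 1/2 I^A I^B, 1/2 I^B I^B.
Crossing each possibility with the father I^A I^A and summing P(type A): 1/2·1/2 + 1/2·0 = 1/4.
Similarly for Rh via the mother's Rh distribution: P(Rh+) = 1.
Independent loci: 1/4 × 1 = 1/4.

1/4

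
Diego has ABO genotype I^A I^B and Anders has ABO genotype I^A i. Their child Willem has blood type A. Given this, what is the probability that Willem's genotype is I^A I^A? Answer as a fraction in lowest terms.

1/2

Cross I^A I^B × I^A i → 1/4 I^A I^A, 1/4 I^A I^B, 1/4 I^A i, 1/4 I^B i.
Type-A genotypes among offspring: I^A I^A (1/4), I^A i (1/4); total 1/2.
P(I^A I^A | type A) = (1/4) / (1/2) = 1/2.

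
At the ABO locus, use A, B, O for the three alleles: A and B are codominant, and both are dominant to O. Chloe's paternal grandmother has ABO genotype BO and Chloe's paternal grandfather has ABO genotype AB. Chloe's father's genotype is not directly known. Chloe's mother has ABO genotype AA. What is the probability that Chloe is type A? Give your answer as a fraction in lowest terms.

Chloe's father's ABO genotype from BO × AB: 1/4 AB, 1/4 AO, 1/4 BB, 1/4 BO.
Crossing each possibility with the mother AA and summing P(type A): 1/4·1/2 + 1/4·1 + 1/4·0 + 1/4·1/2 = 1/2.

1/2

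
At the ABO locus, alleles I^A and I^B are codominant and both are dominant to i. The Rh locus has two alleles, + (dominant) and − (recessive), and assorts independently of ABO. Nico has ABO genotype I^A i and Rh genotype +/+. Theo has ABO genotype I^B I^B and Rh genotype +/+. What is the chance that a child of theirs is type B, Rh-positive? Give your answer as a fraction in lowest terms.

ABO cross I^A i × I^B I^B → offspring phenotypes: 1/2 B, 1/2 AB.
Rh cross +/+ × +/+ → 1 Rh+.
Independent loci: P(type B, Rh-positive) = 1/2 × 1 = 1/2.

1/2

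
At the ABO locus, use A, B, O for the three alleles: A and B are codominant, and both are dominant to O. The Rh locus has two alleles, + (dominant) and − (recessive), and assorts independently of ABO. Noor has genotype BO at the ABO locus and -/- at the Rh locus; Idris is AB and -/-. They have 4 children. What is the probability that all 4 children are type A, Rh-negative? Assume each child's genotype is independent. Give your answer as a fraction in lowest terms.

1/256

ABO cross BO × AB → 1/4 A, 1/2 B, 1/4 AB.
Rh cross -/- × -/- → 1 Rh-; so P(type A, Rh-negative) = 1/4 × 1 = 1/4 per child.
All 4 independent: (1/4)^4 = 1/256.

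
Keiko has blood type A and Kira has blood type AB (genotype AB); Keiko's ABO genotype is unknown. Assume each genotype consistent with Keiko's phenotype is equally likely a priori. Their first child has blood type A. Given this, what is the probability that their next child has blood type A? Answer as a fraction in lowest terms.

1/2

Possible genotypes: Keiko ∈ {AA, AO}; Kira ∈ {AB}.
Weight each parental genotype pair by prior × P(type-A child):
  AA × AB: posterior weight 1/2; P(next child type A) = 1/2.
  AO × AB: posterior weight 1/2; P(next child type A) = 1/2.
Weighted sum = 1/2.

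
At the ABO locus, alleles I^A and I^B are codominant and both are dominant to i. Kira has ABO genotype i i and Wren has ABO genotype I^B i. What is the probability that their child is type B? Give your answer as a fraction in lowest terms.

ABO cross i i × I^B i → offspring phenotypes: 1/2 O, 1/2 B.
So P(type B) = 1/2.

1/2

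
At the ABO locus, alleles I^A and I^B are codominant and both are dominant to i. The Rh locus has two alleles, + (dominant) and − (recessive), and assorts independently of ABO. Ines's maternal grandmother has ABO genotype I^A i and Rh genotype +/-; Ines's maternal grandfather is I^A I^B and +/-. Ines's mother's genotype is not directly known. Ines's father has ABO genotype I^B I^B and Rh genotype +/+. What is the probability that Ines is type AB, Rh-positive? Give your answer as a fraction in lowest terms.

1/2

Ines's mother's ABO genotype from I^A i × I^A I^B: 1/4 I^A I^A, 1/4 I^A I^B, 1/4 I^A i, 1/4 I^B i.
Crossing each possibility with the father I^B I^B and summing P(type AB): 1/4·1 + 1/4·1/2 + 1/4·1/2 + 1/4·0 = 1/2.
Similarly for Rh via the mother's Rh distribution: P(Rh+) = 1.
Independent loci: 1/2 × 1 = 1/2.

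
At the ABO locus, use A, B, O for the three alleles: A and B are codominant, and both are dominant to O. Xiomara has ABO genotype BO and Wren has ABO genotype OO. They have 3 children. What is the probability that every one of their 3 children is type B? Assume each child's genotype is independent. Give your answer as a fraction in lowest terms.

1/8

ABO cross BO × OO → 1/2 O, 1/2 B.
So P(type B) = 1/2 per child.
All 3 independent: (1/2)^3 = 1/8.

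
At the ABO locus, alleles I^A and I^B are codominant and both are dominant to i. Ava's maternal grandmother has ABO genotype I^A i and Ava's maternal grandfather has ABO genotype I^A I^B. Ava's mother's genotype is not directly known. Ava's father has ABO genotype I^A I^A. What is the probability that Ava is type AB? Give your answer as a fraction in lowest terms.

1/4

Ava's mother's ABO genotype from I^A i × I^A I^B: 1/4 I^A I^A, 1/4 I^A I^B, 1/4 I^A i, 1/4 I^B i.
Crossing each possibility with the father I^A I^A and summing P(type AB): 1/4·0 + 1/4·1/2 + 1/4·0 + 1/4·1/2 = 1/4.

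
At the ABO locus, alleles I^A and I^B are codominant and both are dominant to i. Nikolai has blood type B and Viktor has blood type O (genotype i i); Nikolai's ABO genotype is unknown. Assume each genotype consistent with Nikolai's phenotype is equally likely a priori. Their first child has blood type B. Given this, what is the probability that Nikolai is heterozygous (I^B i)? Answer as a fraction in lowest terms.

Possible genotypes: Nikolai ∈ {I^B I^B, I^B i}; Viktor ∈ {i i}.
Weight each parental genotype pair by prior × P(type-B child):
  I^B I^B × i i: posterior weight 2/3.
  I^B i × i i: posterior weight 1/3.
Sum the posterior weight over pairs where Nikolai is I^B i: 1/3.

1/3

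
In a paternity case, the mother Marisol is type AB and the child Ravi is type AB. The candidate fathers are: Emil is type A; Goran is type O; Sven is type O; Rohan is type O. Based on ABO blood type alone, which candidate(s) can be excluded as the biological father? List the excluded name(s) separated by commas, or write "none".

A candidate is excluded only if no genotype consistent with his phenotype could produce a type AB child with a type AB mother.
Goran (type O): no genotype consistent with that phenotype can produce a type-AB child with a type-AB mother.
Sven (type O): no genotype consistent with that phenotype can produce a type-AB child with a type-AB mother.
Rohan (type O): no genotype consistent with that phenotype can produce a type-AB child with a type-AB mother.

Goran, Sven, Rohan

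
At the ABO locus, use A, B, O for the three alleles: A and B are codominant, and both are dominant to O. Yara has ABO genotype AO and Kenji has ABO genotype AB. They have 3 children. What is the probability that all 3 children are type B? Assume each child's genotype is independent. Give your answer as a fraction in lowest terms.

1/64

ABO cross AO × AB → 1/2 A, 1/4 B, 1/4 AB.
So P(type B) = 1/4 per child.
All 3 independent: (1/4)^3 = 1/64.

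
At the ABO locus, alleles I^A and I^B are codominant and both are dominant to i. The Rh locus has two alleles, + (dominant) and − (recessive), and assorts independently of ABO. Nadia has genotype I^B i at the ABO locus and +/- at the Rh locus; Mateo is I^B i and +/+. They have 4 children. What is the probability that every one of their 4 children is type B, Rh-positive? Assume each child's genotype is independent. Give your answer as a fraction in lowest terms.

81/256

ABO cross I^B i × I^B i → 1/4 O, 3/4 B.
Rh cross +/- × +/+ → 1 Rh+; so P(type B, Rh-positive) = 3/4 × 1 = 3/4 per child.
All 4 independent: (3/4)^4 = 81/256.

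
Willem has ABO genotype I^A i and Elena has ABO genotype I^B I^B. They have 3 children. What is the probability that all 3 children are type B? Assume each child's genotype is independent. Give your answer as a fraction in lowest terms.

ABO cross I^A i × I^B I^B → 1/2 B, 1/2 AB.
So P(type B) = 1/2 per child.
All 3 independent: (1/2)^3 = 1/8.

1/8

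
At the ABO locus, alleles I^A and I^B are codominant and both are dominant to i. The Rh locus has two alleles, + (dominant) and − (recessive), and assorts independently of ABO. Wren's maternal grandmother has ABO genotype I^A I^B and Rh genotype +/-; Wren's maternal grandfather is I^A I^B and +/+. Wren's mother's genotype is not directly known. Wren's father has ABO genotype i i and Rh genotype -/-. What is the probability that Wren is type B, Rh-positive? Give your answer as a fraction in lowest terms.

Wren's mother's ABO genotype from I^A I^B × I^A I^B: 1/4 I^A I^A, 1/2 I^A I^B, 1/4 I^B I^B.
Crossing each possibility with the father i i and summing P(type B): 1/4·0 + 1/2·1/2 + 1/4·1 = 1/2.
Similarly for Rh via the mother's Rh distribution: P(Rh+) = 3/4.
Independent loci: 1/2 × 3/4 = 3/8.

3/8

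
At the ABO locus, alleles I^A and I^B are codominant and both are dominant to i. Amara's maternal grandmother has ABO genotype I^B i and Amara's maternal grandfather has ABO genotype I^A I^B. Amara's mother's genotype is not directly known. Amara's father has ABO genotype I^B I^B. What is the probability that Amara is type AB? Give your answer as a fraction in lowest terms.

Amara's mother's ABO genotype from I^B i × I^A I^B: 1/4 I^A I^B, 1/4 I^A i, 1/4 I^B I^B, 1/4 I^B i.
Crossing each possibility with the father I^B I^B and summing P(type AB): 1/4·1/2 + 1/4·1/2 + 1/4·0 + 1/4·0 = 1/4.

1/4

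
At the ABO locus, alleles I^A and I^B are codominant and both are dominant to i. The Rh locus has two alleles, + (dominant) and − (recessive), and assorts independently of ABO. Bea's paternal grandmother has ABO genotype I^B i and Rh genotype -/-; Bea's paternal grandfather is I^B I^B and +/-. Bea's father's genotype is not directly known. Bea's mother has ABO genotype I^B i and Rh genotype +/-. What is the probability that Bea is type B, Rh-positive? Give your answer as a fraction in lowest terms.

35/64

Bea's father's ABO genotype from I^B i × I^B I^B: 1/2 I^B I^B, 1/2 I^B i.
Crossing each possibility with the mother I^B i and summing P(type B): 1/2·1 + 1/2·3/4 = 7/8.
Similarly for Rh via the father's Rh distribution: P(Rh+) = 5/8.
Independent loci: 7/8 × 5/8 = 35/64.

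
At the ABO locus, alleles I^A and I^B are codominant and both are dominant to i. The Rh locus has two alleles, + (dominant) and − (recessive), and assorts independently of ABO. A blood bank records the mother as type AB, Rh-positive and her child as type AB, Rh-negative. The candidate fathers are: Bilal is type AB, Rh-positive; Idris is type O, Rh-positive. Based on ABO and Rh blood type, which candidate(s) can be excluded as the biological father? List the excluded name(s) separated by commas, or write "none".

Idris

A candidate is excluded only if no genotype consistent with his phenotype could produce a type AB, Rh-negative child with a type AB, Rh-positive mother.
Idris (type O, Rh+): no genotype consistent with that phenotype can produce a type-AB Rh- child with a type-AB mother.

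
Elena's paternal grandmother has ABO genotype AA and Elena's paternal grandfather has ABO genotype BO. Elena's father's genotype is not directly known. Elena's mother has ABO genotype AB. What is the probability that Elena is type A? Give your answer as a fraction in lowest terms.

Elena's father's ABO genotype from AA × BO: 1/2 AB, 1/2 AO.
Crossing each possibility with the mother AB and summing P(type A): 1/2·1/4 + 1/2·1/2 = 3/8.

3/8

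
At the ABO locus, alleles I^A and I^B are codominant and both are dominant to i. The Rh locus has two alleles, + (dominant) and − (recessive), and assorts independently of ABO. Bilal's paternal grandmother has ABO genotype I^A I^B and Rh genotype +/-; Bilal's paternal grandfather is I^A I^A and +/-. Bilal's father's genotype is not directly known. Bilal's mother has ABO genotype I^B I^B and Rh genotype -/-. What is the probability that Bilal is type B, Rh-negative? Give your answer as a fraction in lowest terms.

Bilal's father's ABO genotype from I^A I^B × I^A I^A: 1/2 I^A I^A, 1/2 I^A I^B.
Crossing each possibility with the mother I^B I^B and summing P(type B): 1/2·0 + 1/2·1/2 = 1/4.
Similarly for Rh via the father's Rh distribution: P(Rh-) = 1/2.
Independent loci: 1/4 × 1/2 = 1/8.

1/8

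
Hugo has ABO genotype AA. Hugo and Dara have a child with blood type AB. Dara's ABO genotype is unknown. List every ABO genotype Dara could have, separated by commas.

AB, BB, BO

For each candidate genotype of Dara, check whether crossing it with AA can produce every observed child phenotype.
  AA → possible child types {A} ✗
  AB → possible child types {A, AB} ✓
  AO → possible child types {A} ✗
  BB → possible child types {AB} ✓
  BO → possible child types {A, AB} ✓
  OO → possible child types {A} ✗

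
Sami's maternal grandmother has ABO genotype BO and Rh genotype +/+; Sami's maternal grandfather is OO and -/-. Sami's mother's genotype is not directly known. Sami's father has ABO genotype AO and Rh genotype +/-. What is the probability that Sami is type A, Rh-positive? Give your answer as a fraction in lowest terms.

9/32

Sami's mother's ABO genotype from BO × OO: 1/2 BO, 1/2 OO.
Crossing each possibility with the father AO and summing P(type A): 1/2·1/4 + 1/2·1/2 = 3/8.
Similarly for Rh via the mother's Rh distribution: P(Rh+) = 3/4.
Independent loci: 3/8 × 3/4 = 9/32.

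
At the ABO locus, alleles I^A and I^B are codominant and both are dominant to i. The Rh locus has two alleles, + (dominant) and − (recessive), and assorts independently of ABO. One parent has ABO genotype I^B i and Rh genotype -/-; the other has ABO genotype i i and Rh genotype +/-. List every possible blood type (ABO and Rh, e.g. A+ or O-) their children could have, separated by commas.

O+, O-, B+, B-

Gametes from I^B i × i i give offspring ABO genotypes I^B i, i i, i.e. phenotypes O, B.
Rh cross -/- × +/- → phenotypes Rh+, Rh-.
Combining independently: O+, O-, B+, B-.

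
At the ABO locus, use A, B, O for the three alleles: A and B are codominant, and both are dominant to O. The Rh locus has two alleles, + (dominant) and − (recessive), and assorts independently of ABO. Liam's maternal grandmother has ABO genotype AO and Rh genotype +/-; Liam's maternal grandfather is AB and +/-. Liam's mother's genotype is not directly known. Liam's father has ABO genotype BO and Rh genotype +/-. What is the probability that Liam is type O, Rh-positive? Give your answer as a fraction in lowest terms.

Liam's mother's ABO genotype from AO × AB: 1/4 AA, 1/4 AB, 1/4 AO, 1/4 BO.
Crossing each possibility with the father BO and summing P(type O): 1/4·0 + 1/4·0 + 1/4·1/4 + 1/4·1/4 = 1/8.
Similarly for Rh via the mother's Rh distribution: P(Rh+) = 3/4.
Independent loci: 1/8 × 3/4 = 3/32.

3/32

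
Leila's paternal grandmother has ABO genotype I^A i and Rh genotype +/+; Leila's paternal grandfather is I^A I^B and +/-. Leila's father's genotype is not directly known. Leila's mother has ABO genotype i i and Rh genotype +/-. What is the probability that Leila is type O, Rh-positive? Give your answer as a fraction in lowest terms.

Leila's father's ABO genotype from I^A i × I^A I^B: 1/4 I^A I^A, 1/4 I^A I^B, 1/4 I^A i, 1/4 I^B i.
Crossing each possibility with the mother i i and summing P(type O): 1/4·0 + 1/4·0 + 1/4·1/2 + 1/4·1/2 = 1/4.
Similarly for Rh via the father's Rh distribution: P(Rh+) = 7/8.
Independent loci: 1/4 × 7/8 = 7/32.

7/32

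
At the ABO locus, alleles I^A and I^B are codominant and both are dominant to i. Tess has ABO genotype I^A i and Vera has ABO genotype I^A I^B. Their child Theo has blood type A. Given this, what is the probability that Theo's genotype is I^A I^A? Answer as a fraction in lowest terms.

1/2

Cross I^A i × I^A I^B → 1/4 I^A I^A, 1/4 I^A I^B, 1/4 I^A i, 1/4 I^B i.
Type-A genotypes among offspring: I^A I^A (1/4), I^A i (1/4); total 1/2.
P(I^A I^A | type A) = (1/4) / (1/2) = 1/2.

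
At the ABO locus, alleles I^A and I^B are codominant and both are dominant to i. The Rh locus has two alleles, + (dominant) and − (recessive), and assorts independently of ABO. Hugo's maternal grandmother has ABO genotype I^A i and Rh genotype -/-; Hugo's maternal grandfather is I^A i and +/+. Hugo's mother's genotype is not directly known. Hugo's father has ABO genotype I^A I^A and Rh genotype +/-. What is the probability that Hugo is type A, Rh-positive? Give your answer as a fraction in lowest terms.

Hugo's mother's ABO genotype from I^A i × I^A i: 1/4 I^A I^A, 1/2 I^A i, 1/4 i i.
Crossing each possibility with the father I^A I^A and summing P(type A): 1/4·1 + 1/2·1 + 1/4·1 = 1.
Similarly for Rh via the mother's Rh distribution: P(Rh+) = 3/4.
Independent loci: 1 × 3/4 = 3/4.

3/4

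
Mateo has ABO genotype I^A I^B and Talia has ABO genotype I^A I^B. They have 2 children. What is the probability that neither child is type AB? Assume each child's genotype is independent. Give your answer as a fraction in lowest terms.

ABO cross I^A I^B × I^A I^B → 1/4 A, 1/4 B, 1/2 AB.
So P(type AB) = 1/2 per child.
P(not type AB) = 1/2 for one child; (1/2)^2 = 1/4.

1/4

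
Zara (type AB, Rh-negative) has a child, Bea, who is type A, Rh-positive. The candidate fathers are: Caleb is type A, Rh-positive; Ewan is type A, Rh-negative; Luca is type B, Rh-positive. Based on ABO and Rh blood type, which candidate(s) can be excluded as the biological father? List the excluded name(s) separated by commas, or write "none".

Ewan

A candidate is excluded only if no genotype consistent with his phenotype could produce a type A, Rh-positive child with a type AB, Rh-negative mother.
Ewan (type A, Rh-): no genotype consistent with that phenotype can produce a type-A Rh+ child with a type-AB mother.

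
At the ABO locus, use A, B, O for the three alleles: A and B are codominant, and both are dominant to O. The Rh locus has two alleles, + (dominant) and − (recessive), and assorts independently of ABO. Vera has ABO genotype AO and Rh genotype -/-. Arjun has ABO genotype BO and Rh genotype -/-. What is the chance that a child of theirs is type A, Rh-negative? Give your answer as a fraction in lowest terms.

1/4

ABO cross AO × BO → offspring phenotypes: 1/4 O, 1/4 A, 1/4 B, 1/4 AB.
Rh cross -/- × -/- → 1 Rh-.
Independent loci: P(type A, Rh-negative) = 1/4 × 1 = 1/4.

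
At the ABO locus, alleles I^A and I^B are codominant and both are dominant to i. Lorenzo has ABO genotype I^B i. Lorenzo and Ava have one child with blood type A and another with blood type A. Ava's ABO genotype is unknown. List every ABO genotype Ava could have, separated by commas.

I^A I^A, I^A I^B, I^A i

For each candidate genotype of Ava, check whether crossing it with I^B i can produce every observed child phenotype.
  I^A I^A → possible child types {A, AB} ✓
  I^A I^B → possible child types {A, B, AB} ✓
  I^A i → possible child types {O, A, B, AB} ✓
  I^B I^B → possible child types {B} ✗
  I^B i → possible child types {O, B} ✗
  i i → possible child types {O, B} ✗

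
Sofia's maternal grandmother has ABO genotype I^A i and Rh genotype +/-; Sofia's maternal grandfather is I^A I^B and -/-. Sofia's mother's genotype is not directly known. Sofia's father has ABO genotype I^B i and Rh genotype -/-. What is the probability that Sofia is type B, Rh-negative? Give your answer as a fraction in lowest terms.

Sofia's mother's ABO genotype from I^A i × I^A I^B: 1/4 I^A I^A, 1/4 I^A I^B, 1/4 I^A i, 1/4 I^B i.
Crossing each possibility with the father I^B i and summing P(type B): 1/4·0 + 1/4·1/2 + 1/4·1/4 + 1/4·3/4 = 3/8.
Similarly for Rh via the mother's Rh distribution: P(Rh-) = 3/4.
Independent loci: 3/8 × 3/4 = 9/32.

9/32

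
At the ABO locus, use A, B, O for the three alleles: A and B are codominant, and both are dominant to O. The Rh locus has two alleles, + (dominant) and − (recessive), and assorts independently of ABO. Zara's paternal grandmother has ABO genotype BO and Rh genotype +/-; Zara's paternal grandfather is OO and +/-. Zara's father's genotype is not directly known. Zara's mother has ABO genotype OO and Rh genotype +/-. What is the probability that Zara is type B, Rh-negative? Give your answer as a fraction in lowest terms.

1/16

Zara's father's ABO genotype from BO × OO: 1/2 BO, 1/2 OO.
Crossing each possibility with the mother OO and summing P(type B): 1/2·1/2 + 1/2·0 = 1/4.
Similarly for Rh via the father's Rh distribution: P(Rh-) = 1/4.
Independent loci: 1/4 × 1/4 = 1/16.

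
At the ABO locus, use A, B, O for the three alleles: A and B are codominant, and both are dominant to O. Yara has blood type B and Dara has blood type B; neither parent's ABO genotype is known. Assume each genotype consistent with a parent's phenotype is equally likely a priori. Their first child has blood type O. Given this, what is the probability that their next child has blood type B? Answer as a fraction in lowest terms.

3/4

Possible genotypes: Yara ∈ {BB, BO}; Dara ∈ {BB, BO}.
Weight each parental genotype pair by prior × P(type-O child):
  BO × BO: posterior weight 1; P(next child type B) = 3/4.
Weighted sum = 3/4.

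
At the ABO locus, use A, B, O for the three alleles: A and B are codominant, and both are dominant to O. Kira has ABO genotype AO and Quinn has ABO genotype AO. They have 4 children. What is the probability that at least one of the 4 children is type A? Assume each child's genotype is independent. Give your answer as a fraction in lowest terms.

255/256

ABO cross AO × AO → 1/4 O, 3/4 A.
So P(type A) = 3/4 per child.
P(none) = (1/4)^4 = 1/256; P(at least one) = 1 − 1/256 = 255/256.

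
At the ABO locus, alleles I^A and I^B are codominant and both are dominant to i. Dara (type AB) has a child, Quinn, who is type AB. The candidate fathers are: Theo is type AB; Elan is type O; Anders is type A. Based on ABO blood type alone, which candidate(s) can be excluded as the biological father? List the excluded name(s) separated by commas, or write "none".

A candidate is excluded only if no genotype consistent with his phenotype could produce a type AB child with a type AB mother.
Elan (type O): no genotype consistent with that phenotype can produce a type-AB child with a type-AB mother.

Elan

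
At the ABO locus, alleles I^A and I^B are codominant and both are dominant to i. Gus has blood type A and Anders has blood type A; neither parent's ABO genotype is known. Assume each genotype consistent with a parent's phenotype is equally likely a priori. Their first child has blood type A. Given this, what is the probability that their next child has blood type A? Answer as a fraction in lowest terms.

19/20

Possible genotypes: Gus ∈ {I^A I^A, I^A i}; Anders ∈ {I^A I^A, I^A i}.
Weight each parental genotype pair by prior × P(type-A child):
  I^A I^A × I^A I^A: posterior weight 4/15; P(next child type A) = 1.
  I^A I^A × I^A i: posterior weight 4/15; P(next child type A) = 1.
  I^A i × I^A I^A: posterior weight 4/15; P(next child type A) = 1.
  I^A i × I^A i: posterior weight 1/5; P(next child type A) = 3/4.
Weighted sum = 19/20.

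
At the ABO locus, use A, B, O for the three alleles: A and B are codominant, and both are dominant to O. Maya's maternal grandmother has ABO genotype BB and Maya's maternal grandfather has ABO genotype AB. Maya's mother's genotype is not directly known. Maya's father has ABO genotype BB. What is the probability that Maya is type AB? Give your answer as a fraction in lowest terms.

Maya's mother's ABO genotype from BB × AB: 1/2 AB, 1/2 BB.
Crossing each possibility with the father BB and summing P(type AB): 1/2·1/2 + 1/2·0 = 1/4.

1/4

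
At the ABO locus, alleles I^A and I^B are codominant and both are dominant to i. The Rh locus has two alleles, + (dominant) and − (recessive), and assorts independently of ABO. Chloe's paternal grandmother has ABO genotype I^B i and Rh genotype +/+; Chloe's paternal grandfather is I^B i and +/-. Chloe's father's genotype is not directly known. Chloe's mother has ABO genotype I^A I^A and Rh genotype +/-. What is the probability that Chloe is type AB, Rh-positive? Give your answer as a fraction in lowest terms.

Chloe's father's ABO genotype from I^B i × I^B i: 1/4 I^B I^B, 1/2 I^B i, 1/4 i i.
Crossing each possibility with the mother I^A I^A and summing P(type AB): 1/4·1 + 1/2·1/2 + 1/4·0 = 1/2.
Similarly for Rh via the father's Rh distribution: P(Rh+) = 7/8.
Independent loci: 1/2 × 7/8 = 7/16.

7/16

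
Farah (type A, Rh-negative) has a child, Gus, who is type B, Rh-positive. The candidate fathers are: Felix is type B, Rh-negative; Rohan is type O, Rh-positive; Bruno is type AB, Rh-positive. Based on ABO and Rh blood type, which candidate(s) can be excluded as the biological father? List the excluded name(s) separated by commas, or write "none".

Felix, Rohan

A candidate is excluded only if no genotype consistent with his phenotype could produce a type B, Rh-positive child with a type A, Rh-negative mother.
Felix (type B, Rh-): no genotype consistent with that phenotype can produce a type-B Rh+ child with a type-A mother.
Rohan (type O, Rh+): no genotype consistent with that phenotype can produce a type-B Rh+ child with a type-A mother.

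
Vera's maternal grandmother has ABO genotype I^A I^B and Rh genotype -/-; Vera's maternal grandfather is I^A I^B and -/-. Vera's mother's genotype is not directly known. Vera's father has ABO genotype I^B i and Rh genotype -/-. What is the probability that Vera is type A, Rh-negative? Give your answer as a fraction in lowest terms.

Vera's mother's ABO genotype from I^A I^B × I^A I^B: 1/4 I^A I^A, 1/2 I^A I^B, 1/4 I^B I^B.
Crossing each possibility with the father I^B i and summing P(type A): 1/4·1/2 + 1/2·1/4 + 1/4·0 = 1/4.
Similarly for Rh via the mother's Rh distribution: P(Rh-) = 1.
Independent loci: 1/4 × 1 = 1/4.

1/4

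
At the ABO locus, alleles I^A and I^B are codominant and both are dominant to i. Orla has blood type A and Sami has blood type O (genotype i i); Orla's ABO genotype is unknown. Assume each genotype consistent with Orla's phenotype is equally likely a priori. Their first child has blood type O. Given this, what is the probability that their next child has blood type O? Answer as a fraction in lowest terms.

Possible genotypes: Orla ∈ {I^A I^A, I^A i}; Sami ∈ {i i}.
Weight each parental genotype pair by prior × P(type-O child):
  I^A i × i i: posterior weight 1; P(next child type O) = 1/2.
Weighted sum = 1/2.

1/2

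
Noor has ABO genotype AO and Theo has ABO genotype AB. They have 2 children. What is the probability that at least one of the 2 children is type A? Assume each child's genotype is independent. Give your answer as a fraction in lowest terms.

3/4

ABO cross AO × AB → 1/2 A, 1/4 B, 1/4 AB.
So P(type A) = 1/2 per child.
P(none) = (1/2)^2 = 1/4; P(at least one) = 1 − 1/4 = 3/4.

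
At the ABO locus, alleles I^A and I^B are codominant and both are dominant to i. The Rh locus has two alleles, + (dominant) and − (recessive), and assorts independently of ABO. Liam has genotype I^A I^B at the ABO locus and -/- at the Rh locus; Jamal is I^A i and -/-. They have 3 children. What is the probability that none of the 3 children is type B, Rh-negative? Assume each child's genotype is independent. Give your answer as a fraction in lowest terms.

27/64

ABO cross I^A I^B × I^A i → 1/2 A, 1/4 B, 1/4 AB.
Rh cross -/- × -/- → 1 Rh-; so P(type B, Rh-negative) = 1/4 × 1 = 1/4 per child.
P(not type B, Rh-negative) = 3/4 for one child; (3/4)^3 = 27/64.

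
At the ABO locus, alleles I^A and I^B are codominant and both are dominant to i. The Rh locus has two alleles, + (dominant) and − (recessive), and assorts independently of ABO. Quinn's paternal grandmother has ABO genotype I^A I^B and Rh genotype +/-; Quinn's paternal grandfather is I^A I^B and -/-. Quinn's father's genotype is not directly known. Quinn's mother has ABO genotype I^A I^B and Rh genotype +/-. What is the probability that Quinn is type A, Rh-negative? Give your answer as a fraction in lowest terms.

Quinn's father's ABO genotype from I^A I^B × I^A I^B: 1/4 I^A I^A, 1/2 I^A I^B, 1/4 I^B I^B.
Crossing each possibility with the mother I^A I^B and summing P(type A): 1/4·1/2 + 1/2·1/4 + 1/4·0 = 1/4.
Similarly for Rh via the father's Rh distribution: P(Rh-) = 3/8.
Independent loci: 1/4 × 3/8 = 3/32.

3/32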